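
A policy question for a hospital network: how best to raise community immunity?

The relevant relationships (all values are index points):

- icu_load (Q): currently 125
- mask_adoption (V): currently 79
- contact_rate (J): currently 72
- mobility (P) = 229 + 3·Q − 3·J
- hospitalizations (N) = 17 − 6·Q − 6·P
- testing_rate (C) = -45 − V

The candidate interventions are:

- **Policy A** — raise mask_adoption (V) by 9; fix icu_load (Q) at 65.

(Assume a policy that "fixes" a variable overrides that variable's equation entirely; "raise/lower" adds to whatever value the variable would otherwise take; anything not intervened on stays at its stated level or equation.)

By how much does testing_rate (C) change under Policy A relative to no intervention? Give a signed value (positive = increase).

-9

Baseline:
  V = 79
  C = -45 − 79 = -124
Policy A (V + 9, Q := 65):
  V = 79 + 9 = 88
  C = -45 − 88 = -133
Change in C: -133 − (-124) = -9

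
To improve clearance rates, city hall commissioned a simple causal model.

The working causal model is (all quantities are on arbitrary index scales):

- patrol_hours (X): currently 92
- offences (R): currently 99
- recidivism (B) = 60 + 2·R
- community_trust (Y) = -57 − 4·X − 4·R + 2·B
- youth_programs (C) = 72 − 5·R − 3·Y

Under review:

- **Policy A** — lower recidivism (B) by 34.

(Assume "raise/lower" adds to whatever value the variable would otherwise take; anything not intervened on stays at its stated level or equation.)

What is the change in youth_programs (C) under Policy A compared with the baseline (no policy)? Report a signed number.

204

Baseline:
  X = 92
  R = 99
  B = 60 + 2·99 = 258
  Y = -57 − 4·92 − 4·99 + 2·258 = -305
  C = 72 − 5·99 − 3·(-305) = 492
Policy A (B − 34):
  X = 92
  R = 99
  B = 60 + 2·99 (−34 from intervention) = 224
  Y = -57 − 4·92 − 4·99 + 2·224 = -373
  C = 72 − 5·99 − 3·(-373) = 696
Change in C: 696 − 492 = 204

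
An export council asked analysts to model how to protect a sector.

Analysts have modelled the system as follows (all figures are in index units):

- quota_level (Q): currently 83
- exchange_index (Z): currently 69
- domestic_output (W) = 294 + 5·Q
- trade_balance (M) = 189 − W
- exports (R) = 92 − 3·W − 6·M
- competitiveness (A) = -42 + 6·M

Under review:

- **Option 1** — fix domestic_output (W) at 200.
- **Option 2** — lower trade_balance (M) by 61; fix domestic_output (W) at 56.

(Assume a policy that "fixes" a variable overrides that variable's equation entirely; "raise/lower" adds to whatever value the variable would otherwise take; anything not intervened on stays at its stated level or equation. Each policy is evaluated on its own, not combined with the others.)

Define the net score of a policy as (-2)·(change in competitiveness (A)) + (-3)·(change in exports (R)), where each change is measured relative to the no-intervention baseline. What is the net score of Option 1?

-1527

Baseline:
  Q = 83
  W = 294 + 5·83 = 709
  M = 189 − 709 = -520
  R = 92 − 3·709 − 6·(-520) = 1085
  A = -42 + 6·(-520) = -3162
Option 1 (W := 200):
  Q = 83
  W = 200
  M = 189 − 200 = -11
  R = 92 − 3·200 − 6·(-11) = -442
  A = -42 + 6·(-11) = -108
ΔA = -108 − (-3162) = 3054; ΔR = -442 − 1085 = -1527
Score = (-2)·3054 + (-3)·(-1527) = -1527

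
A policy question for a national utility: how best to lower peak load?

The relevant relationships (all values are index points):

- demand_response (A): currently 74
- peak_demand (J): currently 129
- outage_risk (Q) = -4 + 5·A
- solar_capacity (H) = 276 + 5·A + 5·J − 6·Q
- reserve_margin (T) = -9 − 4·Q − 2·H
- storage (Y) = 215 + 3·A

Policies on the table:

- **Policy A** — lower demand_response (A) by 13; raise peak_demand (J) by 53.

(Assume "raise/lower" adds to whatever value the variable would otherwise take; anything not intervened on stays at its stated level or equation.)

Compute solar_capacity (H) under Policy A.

-315

Policy A (A − 13, J + 53):
  A = 74 − 13 = 61
  J = 129 + 53 = 182
  Q = -4 + 5·61 = 301
  H = 276 + 5·61 + 5·182 − 6·301 = -315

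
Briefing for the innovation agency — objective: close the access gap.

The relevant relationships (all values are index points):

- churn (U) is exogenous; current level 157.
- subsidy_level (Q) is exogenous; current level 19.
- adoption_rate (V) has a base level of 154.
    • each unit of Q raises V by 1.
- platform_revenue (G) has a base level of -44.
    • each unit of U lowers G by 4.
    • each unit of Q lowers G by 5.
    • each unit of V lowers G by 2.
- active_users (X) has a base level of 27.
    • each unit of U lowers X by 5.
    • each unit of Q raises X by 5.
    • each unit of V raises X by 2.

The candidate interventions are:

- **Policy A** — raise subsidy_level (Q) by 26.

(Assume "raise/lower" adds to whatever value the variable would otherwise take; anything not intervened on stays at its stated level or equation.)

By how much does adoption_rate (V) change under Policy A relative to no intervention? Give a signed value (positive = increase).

Baseline:
  Q = 19
  V = 154 + 19 = 173
Policy A (Q + 26):
  Q = 19 + 26 = 45
  V = 154 + 45 = 199
Change in V: 199 − 173 = 26

26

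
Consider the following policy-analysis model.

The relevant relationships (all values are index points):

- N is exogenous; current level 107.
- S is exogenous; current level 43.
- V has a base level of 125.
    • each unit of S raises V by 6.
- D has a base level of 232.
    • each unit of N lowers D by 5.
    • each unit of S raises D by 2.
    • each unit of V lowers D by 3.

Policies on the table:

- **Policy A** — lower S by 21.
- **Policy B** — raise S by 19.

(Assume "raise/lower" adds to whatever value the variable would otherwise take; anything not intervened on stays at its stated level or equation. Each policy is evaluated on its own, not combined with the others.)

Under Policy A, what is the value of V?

Policy A (S − 21):
  S = 43 − 21 = 22
  V = 125 + 6·22 = 257

257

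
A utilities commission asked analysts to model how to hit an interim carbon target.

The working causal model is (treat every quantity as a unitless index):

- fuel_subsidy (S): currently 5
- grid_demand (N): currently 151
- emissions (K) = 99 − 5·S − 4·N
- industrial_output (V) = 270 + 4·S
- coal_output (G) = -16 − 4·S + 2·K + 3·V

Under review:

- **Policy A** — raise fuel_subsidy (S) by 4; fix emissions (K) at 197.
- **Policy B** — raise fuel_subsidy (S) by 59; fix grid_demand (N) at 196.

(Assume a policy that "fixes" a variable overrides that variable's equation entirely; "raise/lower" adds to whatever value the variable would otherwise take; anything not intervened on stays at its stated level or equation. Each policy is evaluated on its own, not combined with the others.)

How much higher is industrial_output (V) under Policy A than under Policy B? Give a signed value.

-220

Policy A (S + 4, K := 197):
  S = 5 + 4 = 9
  V = 270 + 4·9 = 306
Policy B (S + 59, N := 196):
  S = 5 + 59 = 64
  V = 270 + 4·64 = 526
V: 306 − 526 = -220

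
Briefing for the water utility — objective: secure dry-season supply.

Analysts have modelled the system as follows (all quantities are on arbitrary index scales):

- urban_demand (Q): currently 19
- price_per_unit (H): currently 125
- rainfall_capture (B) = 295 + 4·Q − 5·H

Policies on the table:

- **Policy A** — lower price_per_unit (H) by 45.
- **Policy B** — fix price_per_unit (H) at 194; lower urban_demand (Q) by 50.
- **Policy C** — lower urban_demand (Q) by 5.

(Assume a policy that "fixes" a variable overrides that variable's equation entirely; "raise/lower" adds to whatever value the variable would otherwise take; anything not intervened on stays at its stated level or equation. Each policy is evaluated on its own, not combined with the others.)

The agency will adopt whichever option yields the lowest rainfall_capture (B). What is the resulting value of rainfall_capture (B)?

-799

Policy A (H − 45):
  Q = 19
  H = 125 − 45 = 80
  B = 295 + 4·19 − 5·80 = -29
Policy B (H := 194, Q − 50):
  Q = 19 − 50 = -31
  H = 194
  B = 295 + 4·(-31) − 5·194 = -799
Policy C (Q − 5):
  Q = 19 − 5 = 14
  H = 125
  B = 295 + 4·14 − 5·125 = -274
Comparing — Policy A: B=-29, Policy B: B=-799, Policy C: B=-274. Lowest is -799 (Policy B).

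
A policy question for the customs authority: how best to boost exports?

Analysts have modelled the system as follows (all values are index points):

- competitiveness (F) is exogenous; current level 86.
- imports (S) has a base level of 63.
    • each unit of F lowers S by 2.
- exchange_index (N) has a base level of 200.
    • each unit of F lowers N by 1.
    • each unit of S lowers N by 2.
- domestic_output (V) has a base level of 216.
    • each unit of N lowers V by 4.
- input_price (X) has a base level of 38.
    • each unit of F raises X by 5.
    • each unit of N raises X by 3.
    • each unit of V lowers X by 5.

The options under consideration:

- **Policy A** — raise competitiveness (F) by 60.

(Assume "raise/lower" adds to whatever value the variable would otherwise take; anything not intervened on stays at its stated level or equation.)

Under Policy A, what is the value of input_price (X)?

Policy A (F + 60):
  F = 86 + 60 = 146
  S = 63 − 2·146 = -229
  N = 200 − 146 − 2·(-229) = 512
  V = 216 − 4·512 = -1832
  X = 38 + 5·146 + 3·512 − 5·(-1832) = 11464

11464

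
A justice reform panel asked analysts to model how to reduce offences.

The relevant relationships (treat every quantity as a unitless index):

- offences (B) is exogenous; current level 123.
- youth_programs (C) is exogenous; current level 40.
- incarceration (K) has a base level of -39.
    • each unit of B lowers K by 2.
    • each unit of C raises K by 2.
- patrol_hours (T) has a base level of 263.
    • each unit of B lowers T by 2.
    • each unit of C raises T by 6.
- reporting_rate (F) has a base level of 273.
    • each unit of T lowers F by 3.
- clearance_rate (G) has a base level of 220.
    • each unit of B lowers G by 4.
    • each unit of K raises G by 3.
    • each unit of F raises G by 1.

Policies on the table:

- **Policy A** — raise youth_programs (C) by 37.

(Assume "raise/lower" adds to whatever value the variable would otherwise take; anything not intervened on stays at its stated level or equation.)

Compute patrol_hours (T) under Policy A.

479

Policy A (C + 37):
  B = 123
  C = 40 + 37 = 77
  T = 263 − 2·123 + 6·77 = 479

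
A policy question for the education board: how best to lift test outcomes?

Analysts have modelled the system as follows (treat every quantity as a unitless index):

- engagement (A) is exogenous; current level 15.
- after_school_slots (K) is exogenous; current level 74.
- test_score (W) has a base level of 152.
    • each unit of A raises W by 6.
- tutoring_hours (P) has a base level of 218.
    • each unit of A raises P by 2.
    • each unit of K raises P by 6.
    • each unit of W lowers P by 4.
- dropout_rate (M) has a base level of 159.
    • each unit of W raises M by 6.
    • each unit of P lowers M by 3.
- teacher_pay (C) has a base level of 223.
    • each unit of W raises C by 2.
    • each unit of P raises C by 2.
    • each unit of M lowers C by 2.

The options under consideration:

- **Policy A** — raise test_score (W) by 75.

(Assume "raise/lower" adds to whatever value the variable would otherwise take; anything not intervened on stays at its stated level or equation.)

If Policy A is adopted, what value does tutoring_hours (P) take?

Policy A (W + 75):
  A = 15
  K = 74
  W = 152 + 6·15 (+75 from intervention) = 317
  P = 218 + 2·15 + 6·74 − 4·317 = -576

-576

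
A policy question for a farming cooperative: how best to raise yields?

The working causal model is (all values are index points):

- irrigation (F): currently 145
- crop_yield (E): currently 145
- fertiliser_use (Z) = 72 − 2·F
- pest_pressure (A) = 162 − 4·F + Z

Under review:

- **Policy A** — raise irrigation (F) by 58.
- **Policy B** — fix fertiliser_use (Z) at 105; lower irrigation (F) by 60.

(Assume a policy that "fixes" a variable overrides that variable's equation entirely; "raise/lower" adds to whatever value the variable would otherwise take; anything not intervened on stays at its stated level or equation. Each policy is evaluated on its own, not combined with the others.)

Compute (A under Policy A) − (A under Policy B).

-911

Policy A (F + 58):
  F = 145 + 58 = 203
  Z = 72 − 2·203 = -334
  A = 162 − 4·203 + (-334) = -984
Policy B (Z := 105, F − 60):
  F = 145 − 60 = 85
  Z = 105
  A = 162 − 4·85 + 105 = -73
A: -984 − (-73) = -911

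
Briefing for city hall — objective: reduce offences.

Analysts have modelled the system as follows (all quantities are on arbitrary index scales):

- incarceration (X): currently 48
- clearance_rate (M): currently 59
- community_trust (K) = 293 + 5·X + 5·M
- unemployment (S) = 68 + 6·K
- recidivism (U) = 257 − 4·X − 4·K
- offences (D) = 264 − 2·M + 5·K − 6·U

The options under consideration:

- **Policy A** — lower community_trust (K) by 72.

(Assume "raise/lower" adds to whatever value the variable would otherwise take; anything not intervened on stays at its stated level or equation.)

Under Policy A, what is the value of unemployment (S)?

Policy A (K − 72):
  X = 48
  M = 59
  K = 293 + 5·48 + 5·59 (−72 from intervention) = 756
  S = 68 + 6·756 = 4604

4604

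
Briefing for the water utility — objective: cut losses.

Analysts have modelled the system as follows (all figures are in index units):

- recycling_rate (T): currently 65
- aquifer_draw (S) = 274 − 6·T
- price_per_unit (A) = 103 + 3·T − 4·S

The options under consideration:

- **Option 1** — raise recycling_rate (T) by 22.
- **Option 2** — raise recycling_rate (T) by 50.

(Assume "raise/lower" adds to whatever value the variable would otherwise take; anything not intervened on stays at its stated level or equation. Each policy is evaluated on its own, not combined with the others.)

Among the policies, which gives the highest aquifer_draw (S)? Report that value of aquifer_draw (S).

-248

Option 1 (T + 22):
  T = 65 + 22 = 87
  S = 274 − 6·87 = -248
Option 2 (T + 50):
  T = 65 + 50 = 115
  S = 274 − 6·115 = -416
Comparing — Option 1: S=-248, Option 2: S=-416. Highest is -248 (Option 1).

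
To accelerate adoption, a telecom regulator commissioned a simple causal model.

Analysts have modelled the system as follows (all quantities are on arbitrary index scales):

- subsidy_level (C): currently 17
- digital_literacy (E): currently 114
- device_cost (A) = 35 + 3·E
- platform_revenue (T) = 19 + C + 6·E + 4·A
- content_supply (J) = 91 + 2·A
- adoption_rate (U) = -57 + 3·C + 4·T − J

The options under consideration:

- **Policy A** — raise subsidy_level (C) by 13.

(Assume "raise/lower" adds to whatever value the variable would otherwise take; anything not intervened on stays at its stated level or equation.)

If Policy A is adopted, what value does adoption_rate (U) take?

8152

Policy A (C + 13):
  C = 17 + 13 = 30
  E = 114
  A = 35 + 3·114 = 377
  T = 19 + 30 + 6·114 + 4·377 = 2241
  J = 91 + 2·377 = 845
  U = -57 + 3·30 + 4·2241 − 845 = 8152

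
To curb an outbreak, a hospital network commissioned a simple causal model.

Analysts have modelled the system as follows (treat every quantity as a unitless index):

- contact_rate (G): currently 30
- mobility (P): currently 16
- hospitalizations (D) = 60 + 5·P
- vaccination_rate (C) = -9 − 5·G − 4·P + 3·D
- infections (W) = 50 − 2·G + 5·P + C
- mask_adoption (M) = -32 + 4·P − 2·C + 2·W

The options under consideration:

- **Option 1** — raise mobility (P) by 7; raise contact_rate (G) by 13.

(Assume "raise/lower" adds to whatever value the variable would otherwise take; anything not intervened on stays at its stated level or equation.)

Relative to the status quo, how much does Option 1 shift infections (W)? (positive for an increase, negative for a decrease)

Baseline:
  G = 30
  P = 16
  D = 60 + 5·16 = 140
  C = -9 − 5·30 − 4·16 + 3·140 = 197
  W = 50 − 2·30 + 5·16 + 197 = 267
Option 1 (P + 7, G + 13):
  G = 30 + 13 = 43
  P = 16 + 7 = 23
  D = 60 + 5·23 = 175
  C = -9 − 5·43 − 4·23 + 3·175 = 209
  W = 50 − 2·43 + 5·23 + 209 = 288
Change in W: 288 − 267 = 21

21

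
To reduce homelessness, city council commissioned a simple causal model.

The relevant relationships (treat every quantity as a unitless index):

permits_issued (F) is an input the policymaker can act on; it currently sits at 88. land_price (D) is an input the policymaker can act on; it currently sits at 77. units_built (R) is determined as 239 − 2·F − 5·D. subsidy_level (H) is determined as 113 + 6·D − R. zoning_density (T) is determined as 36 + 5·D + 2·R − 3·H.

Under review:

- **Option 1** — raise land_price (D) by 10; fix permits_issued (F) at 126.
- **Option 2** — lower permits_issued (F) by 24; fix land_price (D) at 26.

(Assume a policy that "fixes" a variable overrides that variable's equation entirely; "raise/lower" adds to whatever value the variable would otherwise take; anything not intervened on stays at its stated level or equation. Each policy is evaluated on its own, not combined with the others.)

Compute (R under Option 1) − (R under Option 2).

Option 1 (D + 10, F := 126):
  F = 126
  D = 77 + 10 = 87
  R = 239 − 2·126 − 5·87 = -448
Option 2 (F − 24, D := 26):
  F = 88 − 24 = 64
  D = 26
  R = 239 − 2·64 − 5·26 = -19
R: -448 − (-19) = -429

-429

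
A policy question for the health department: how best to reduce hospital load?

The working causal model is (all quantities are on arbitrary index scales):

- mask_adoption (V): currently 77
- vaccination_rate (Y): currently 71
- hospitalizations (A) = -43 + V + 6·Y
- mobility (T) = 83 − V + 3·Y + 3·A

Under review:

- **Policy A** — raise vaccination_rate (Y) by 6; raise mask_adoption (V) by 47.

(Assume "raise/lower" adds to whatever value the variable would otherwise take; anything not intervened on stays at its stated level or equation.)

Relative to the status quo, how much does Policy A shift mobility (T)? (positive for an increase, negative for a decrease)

220

Baseline:
  V = 77
  Y = 71
  A = -43 + 77 + 6·71 = 460
  T = 83 − 77 + 3·71 + 3·460 = 1599
Policy A (Y + 6, V + 47):
  V = 77 + 47 = 124
  Y = 71 + 6 = 77
  A = -43 + 124 + 6·77 = 543
  T = 83 − 124 + 3·77 + 3·543 = 1819
Change in T: 1819 − 1599 = 220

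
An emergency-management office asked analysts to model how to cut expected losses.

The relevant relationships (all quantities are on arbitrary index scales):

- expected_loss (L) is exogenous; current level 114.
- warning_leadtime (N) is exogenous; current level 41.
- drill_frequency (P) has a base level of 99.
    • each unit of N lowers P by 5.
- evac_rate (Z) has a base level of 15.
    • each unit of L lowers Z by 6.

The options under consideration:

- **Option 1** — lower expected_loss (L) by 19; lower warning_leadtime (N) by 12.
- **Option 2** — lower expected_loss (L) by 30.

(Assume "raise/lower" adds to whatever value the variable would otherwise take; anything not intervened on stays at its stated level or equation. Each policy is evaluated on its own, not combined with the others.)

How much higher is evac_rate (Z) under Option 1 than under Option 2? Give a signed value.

-66

Option 1 (L − 19, N − 12):
  L = 114 − 19 = 95
  Z = 15 − 6·95 = -555
Option 2 (L − 30):
  L = 114 − 30 = 84
  Z = 15 − 6·84 = -489
Z: -555 − (-489) = -66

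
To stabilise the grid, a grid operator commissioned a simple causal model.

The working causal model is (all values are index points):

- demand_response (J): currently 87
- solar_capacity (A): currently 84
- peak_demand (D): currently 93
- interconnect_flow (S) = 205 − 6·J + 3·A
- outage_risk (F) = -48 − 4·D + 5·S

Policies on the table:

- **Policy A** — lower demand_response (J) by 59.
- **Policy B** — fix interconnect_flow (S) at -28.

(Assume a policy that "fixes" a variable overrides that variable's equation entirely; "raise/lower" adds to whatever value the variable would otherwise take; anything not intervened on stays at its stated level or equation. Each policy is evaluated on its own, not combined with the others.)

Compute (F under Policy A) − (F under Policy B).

Policy A (J − 59):
  J = 87 − 59 = 28
  A = 84
  D = 93
  S = 205 − 6·28 + 3·84 = 289
  F = -48 − 4·93 + 5·289 = 1025
Policy B (S := -28):
  J = 87
  A = 84
  D = 93
  S = -28
  F = -48 − 4·93 + 5·(-28) = -560
F: 1025 − (-560) = 1585

1585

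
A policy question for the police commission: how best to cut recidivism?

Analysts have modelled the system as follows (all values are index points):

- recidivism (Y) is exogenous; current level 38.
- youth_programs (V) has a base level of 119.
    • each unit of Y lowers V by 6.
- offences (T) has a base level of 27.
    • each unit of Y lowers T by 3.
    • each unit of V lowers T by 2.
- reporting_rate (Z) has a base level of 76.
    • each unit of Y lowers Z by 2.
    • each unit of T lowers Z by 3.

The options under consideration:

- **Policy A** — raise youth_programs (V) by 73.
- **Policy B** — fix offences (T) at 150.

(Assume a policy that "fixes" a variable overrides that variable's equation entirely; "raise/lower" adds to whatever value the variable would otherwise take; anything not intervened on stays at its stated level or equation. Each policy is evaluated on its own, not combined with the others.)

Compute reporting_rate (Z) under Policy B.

Policy B (T := 150):
  Y = 38
  V = 119 − 6·38 = -109
  T = 150
  Z = 76 − 2·38 − 3·150 = -450

-450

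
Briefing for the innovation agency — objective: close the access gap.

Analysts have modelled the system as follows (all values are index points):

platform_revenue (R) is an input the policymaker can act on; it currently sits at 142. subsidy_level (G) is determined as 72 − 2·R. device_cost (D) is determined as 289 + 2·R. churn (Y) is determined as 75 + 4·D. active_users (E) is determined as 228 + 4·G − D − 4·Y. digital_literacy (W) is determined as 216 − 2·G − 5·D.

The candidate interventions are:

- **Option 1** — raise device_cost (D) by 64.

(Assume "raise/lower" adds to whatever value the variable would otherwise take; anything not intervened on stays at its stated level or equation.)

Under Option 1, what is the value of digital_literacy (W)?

Option 1 (D + 64):
  R = 142
  G = 72 − 2·142 = -212
  D = 289 + 2·142 (+64 from intervention) = 637
  W = 216 − 2·(-212) − 5·637 = -2545

-2545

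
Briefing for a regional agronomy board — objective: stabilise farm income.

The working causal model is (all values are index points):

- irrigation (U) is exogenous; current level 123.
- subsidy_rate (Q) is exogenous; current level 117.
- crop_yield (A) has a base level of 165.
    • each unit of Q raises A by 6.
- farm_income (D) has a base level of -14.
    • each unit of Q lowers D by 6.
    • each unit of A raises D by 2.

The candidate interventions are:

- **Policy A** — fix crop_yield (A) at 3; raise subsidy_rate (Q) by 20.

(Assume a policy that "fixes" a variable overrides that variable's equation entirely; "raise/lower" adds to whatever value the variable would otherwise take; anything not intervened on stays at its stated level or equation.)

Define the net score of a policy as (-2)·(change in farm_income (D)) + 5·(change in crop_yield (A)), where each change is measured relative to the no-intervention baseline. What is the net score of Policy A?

Baseline:
  Q = 117
  A = 165 + 6·117 = 867
  D = -14 − 6·117 + 2·867 = 1018
Policy A (A := 3, Q + 20):
  Q = 117 + 20 = 137
  A = 3
  D = -14 − 6·137 + 2·3 = -830
ΔD = -830 − 1018 = -1848; ΔA = 3 − 867 = -864
Score = (-2)·(-1848) + 5·(-864) = -624

-624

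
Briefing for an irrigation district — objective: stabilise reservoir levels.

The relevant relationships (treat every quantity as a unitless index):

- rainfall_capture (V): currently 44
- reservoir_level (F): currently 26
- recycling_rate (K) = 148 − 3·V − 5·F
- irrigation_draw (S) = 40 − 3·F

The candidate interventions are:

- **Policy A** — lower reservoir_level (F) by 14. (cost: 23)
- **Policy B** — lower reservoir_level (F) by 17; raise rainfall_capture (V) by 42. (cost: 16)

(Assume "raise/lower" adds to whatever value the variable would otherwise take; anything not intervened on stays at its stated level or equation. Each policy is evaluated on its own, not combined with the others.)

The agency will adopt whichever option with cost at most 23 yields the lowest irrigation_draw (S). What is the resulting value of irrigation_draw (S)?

Policy A (F − 14):
  F = 26 − 14 = 12
  S = 40 − 3·12 = 4
Policy B (F − 17, V + 42):
  F = 26 − 17 = 9
  S = 40 − 3·9 = 13
Comparing — Policy A: S=4, Policy B: S=13. Lowest is 4 (Policy A).

4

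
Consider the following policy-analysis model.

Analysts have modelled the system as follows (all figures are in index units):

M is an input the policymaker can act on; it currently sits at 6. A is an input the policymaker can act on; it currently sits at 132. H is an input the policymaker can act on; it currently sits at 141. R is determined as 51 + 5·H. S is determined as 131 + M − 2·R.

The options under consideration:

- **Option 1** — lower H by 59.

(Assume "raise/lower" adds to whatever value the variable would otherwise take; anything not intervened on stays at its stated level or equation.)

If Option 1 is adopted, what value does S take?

Option 1 (H − 59):
  M = 6
  H = 141 − 59 = 82
  R = 51 + 5·82 = 461
  S = 131 + 6 − 2·461 = -785

-785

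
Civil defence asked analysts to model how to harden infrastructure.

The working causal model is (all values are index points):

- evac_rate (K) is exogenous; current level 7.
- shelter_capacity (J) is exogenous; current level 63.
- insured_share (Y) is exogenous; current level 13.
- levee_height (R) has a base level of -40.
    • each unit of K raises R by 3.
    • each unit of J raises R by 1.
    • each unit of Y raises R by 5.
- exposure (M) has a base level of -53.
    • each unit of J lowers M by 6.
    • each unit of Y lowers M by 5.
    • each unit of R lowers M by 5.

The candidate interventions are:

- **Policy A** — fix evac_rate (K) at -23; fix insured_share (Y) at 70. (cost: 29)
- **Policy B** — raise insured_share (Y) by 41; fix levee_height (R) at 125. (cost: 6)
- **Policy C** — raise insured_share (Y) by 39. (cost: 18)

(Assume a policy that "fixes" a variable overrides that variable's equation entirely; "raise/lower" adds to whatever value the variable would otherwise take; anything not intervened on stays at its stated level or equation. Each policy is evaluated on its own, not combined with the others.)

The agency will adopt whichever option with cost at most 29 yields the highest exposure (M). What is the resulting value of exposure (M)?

Policy A (K := -23, Y := 70):
  K = -23
  J = 63
  Y = 70
  R = -40 + 3·(-23) + 63 + 5·70 = 304
  M = -53 − 6·63 − 5·70 − 5·304 = -2301
Policy B (Y + 41, R := 125):
  K = 7
  J = 63
  Y = 13 + 41 = 54
  R = 125
  M = -53 − 6·63 − 5·54 − 5·125 = -1326
Policy C (Y + 39):
  K = 7
  J = 63
  Y = 13 + 39 = 52
  R = -40 + 3·7 + 63 + 5·52 = 304
  M = -53 − 6·63 − 5·52 − 5·304 = -2211
Comparing — Policy A: M=-2301, Policy B: M=-1326, Policy C: M=-2211. Highest is -1326 (Policy B).

-1326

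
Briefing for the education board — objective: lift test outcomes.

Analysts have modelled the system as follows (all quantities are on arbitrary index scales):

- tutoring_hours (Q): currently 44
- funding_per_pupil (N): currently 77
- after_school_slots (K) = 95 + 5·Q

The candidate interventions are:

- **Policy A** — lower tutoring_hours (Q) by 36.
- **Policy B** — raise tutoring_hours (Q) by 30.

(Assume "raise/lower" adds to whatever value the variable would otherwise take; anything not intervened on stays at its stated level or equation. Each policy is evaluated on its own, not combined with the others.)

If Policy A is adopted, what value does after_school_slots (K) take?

135

Policy A (Q − 36):
  Q = 44 − 36 = 8
  K = 95 + 5·8 = 135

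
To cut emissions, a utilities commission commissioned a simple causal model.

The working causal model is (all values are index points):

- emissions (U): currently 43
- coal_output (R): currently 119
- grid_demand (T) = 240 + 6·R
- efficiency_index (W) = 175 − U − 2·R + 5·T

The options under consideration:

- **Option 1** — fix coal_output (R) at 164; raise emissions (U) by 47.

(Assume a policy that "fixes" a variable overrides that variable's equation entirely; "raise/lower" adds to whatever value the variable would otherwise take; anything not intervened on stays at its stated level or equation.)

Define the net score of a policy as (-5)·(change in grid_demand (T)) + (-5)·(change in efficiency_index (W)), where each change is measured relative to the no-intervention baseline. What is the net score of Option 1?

-7415

Baseline:
  U = 43
  R = 119
  T = 240 + 6·119 = 954
  W = 175 − 43 − 2·119 + 5·954 = 4664
Option 1 (R := 164, U + 47):
  U = 43 + 47 = 90
  R = 164
  T = 240 + 6·164 = 1224
  W = 175 − 90 − 2·164 + 5·1224 = 5877
ΔT = 1224 − 954 = 270; ΔW = 5877 − 4664 = 1213
Score = (-5)·270 + (-5)·1213 = -7415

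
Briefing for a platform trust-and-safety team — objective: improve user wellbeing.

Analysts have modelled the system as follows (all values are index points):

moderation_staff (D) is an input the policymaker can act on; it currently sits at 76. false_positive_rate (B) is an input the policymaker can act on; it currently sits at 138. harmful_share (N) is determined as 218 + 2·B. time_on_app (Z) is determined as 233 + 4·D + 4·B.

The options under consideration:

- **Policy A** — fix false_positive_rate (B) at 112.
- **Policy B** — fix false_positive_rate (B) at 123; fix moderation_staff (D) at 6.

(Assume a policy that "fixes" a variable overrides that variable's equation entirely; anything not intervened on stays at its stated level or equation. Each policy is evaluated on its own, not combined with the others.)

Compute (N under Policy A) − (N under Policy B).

Policy A (B := 112):
  B = 112
  N = 218 + 2·112 = 442
Policy B (B := 123, D := 6):
  B = 123
  N = 218 + 2·123 = 464
N: 442 − 464 = -22

-22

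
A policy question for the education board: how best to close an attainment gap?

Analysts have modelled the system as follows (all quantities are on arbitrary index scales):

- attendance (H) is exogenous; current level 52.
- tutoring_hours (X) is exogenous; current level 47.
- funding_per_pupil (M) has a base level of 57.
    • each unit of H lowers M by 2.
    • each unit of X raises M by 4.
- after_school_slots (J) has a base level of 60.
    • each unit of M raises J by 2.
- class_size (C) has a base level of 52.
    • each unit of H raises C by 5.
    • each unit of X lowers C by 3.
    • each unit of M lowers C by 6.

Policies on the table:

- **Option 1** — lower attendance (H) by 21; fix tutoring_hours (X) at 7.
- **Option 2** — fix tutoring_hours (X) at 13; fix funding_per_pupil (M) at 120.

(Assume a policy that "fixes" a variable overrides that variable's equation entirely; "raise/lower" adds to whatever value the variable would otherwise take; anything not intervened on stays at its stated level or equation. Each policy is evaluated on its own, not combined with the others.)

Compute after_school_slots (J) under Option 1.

Option 1 (H − 21, X := 7):
  H = 52 − 21 = 31
  X = 7
  M = 57 − 2·31 + 4·7 = 23
  J = 60 + 2·23 = 106

106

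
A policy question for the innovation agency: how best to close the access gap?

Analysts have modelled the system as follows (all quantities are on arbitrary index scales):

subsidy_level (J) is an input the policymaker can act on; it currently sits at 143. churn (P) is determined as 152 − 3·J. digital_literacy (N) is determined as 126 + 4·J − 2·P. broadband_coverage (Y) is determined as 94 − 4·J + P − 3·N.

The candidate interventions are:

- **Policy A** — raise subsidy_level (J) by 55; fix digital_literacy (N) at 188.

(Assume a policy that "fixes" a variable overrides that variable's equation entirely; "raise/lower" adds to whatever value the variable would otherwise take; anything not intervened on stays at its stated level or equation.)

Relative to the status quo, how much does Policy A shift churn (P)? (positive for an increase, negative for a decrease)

-165

Baseline:
  J = 143
  P = 152 − 3·143 = -277
Policy A (J + 55, N := 188):
  J = 143 + 55 = 198
  P = 152 − 3·198 = -442
Change in P: -442 − (-277) = -165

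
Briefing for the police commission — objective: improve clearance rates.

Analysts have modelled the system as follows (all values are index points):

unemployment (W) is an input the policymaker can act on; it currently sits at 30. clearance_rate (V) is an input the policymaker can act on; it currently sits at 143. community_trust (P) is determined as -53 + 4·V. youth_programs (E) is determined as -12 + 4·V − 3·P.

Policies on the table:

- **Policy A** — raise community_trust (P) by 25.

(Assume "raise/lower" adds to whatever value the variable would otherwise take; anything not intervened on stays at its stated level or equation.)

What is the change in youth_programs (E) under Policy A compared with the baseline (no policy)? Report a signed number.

Baseline:
  V = 143
  P = -53 + 4·143 = 519
  E = -12 + 4·143 − 3·519 = -997
Policy A (P + 25):
  V = 143
  P = -53 + 4·143 (+25 from intervention) = 544
  E = -12 + 4·143 − 3·544 = -1072
Change in E: -1072 − (-997) = -75

-75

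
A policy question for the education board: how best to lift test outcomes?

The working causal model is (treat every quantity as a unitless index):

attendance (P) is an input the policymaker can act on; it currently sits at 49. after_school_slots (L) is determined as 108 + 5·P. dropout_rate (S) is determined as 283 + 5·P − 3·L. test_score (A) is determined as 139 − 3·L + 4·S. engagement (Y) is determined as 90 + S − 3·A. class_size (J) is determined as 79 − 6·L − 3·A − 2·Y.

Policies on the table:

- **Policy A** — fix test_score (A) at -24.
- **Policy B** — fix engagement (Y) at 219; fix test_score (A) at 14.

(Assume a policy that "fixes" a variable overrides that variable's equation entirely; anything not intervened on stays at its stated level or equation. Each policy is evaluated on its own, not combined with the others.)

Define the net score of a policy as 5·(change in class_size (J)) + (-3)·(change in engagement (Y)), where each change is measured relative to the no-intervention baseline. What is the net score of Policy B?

64266

Baseline:
  P = 49
  L = 108 + 5·49 = 353
  S = 283 + 5·49 − 3·353 = -531
  A = 139 − 3·353 + 4·(-531) = -3044
  Y = 90 + (-531) − 3·(-3044) = 8691
  J = 79 − 6·353 − 3·(-3044) − 2·8691 = -10289
Policy B (Y := 219, A := 14):
  P = 49
  L = 108 + 5·49 = 353
  S = 283 + 5·49 − 3·353 = -531
  A = 14
  Y = 219
  J = 79 − 6·353 − 3·14 − 2·219 = -2519
ΔJ = -2519 − (-10289) = 7770; ΔY = 219 − 8691 = -8472
Score = 5·7770 + (-3)·(-8472) = 64266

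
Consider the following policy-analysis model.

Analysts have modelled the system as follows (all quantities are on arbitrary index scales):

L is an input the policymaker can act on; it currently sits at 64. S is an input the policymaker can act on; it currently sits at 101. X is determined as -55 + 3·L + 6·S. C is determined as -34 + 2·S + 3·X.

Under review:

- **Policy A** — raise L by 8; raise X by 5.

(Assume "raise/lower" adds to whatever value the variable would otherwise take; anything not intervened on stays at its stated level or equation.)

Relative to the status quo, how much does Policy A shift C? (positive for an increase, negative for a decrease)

Baseline:
  L = 64
  S = 101
  X = -55 + 3·64 + 6·101 = 743
  C = -34 + 2·101 + 3·743 = 2397
Policy A (L + 8, X + 5):
  L = 64 + 8 = 72
  S = 101
  X = -55 + 3·72 + 6·101 (+5 from intervention) = 772
  C = -34 + 2·101 + 3·772 = 2484
Change in C: 2484 − 2397 = 87

87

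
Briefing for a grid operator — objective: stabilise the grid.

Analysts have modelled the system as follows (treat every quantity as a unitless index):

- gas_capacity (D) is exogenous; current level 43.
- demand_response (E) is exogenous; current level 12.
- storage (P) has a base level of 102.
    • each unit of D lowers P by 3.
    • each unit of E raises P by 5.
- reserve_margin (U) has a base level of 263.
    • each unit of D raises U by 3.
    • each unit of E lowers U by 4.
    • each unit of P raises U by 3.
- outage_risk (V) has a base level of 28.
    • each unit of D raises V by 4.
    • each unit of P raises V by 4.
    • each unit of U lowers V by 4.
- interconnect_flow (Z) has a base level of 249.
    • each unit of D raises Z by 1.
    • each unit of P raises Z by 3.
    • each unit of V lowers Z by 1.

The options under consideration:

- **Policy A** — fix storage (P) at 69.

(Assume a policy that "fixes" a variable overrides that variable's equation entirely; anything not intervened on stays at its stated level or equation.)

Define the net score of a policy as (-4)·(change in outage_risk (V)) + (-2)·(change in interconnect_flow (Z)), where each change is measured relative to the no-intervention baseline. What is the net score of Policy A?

Baseline:
  D = 43
  E = 12
  P = 102 − 3·43 + 5·12 = 33
  U = 263 + 3·43 − 4·12 + 3·33 = 443
  V = 28 + 4·43 + 4·33 − 4·443 = -1440
  Z = 249 + 43 + 3·33 − (-1440) = 1831
Policy A (P := 69):
  D = 43
  E = 12
  P = 69
  U = 263 + 3·43 − 4·12 + 3·69 = 551
  V = 28 + 4·43 + 4·69 − 4·551 = -1728
  Z = 249 + 43 + 3·69 − (-1728) = 2227
ΔV = -1728 − (-1440) = -288; ΔZ = 2227 − 1831 = 396
Score = (-4)·(-288) + (-2)·396 = 360

360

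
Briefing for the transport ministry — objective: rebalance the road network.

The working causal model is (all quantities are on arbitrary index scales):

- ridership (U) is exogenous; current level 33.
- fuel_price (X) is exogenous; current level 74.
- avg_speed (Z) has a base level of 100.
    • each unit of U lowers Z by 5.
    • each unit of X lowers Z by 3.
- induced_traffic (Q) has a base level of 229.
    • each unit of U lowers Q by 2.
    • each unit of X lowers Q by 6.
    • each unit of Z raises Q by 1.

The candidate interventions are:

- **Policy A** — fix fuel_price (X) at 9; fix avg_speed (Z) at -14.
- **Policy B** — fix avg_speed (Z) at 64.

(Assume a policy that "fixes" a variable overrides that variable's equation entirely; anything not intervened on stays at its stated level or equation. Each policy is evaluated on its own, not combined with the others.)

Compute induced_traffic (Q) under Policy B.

-217

Policy B (Z := 64):
  U = 33
  X = 74
  Z = 64
  Q = 229 − 2·33 − 6·74 + 64 = -217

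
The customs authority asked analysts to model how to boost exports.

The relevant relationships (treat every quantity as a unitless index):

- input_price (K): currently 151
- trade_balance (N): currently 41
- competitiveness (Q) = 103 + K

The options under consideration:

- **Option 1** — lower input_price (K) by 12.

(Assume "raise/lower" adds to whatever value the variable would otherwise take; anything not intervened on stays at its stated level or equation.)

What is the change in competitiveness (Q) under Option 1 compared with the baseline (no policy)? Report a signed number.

-12

Baseline:
  K = 151
  Q = 103 + 151 = 254
Option 1 (K − 12):
  K = 151 − 12 = 139
  Q = 103 + 139 = 242
Change in Q: 242 − 254 = -12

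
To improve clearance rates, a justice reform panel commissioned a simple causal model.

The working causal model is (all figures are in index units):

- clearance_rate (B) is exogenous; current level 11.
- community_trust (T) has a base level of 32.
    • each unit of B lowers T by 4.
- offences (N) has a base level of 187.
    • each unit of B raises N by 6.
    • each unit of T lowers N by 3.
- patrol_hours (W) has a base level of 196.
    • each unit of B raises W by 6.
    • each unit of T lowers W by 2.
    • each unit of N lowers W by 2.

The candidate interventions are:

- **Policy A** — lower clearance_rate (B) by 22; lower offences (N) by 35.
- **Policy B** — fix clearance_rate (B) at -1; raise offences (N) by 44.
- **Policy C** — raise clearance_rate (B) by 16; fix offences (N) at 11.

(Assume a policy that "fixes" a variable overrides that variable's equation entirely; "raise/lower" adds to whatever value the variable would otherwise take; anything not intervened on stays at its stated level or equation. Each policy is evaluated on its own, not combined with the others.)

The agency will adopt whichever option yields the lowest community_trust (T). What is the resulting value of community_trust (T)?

-76

Policy A (B − 22, N − 35):
  B = 11 − 22 = -11
  T = 32 − 4·(-11) = 76
Policy B (B := -1, N + 44):
  B = -1
  T = 32 − 4·(-1) = 36
Policy C (B + 16, N := 11):
  B = 11 + 16 = 27
  T = 32 − 4·27 = -76
Comparing — Policy A: T=76, Policy B: T=36, Policy C: T=-76. Lowest is -76 (Policy C).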